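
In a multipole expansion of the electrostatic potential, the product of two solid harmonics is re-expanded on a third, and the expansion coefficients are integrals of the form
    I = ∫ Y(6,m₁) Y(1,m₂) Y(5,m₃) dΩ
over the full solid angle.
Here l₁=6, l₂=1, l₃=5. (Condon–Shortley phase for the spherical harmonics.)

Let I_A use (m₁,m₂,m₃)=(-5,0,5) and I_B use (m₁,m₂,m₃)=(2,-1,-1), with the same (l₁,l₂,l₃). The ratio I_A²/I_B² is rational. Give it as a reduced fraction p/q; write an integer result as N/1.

l's match ⇒ only the (l;m) 3-j factors differ between A and B.
A: triangle coeff Δ(6,1,5) = 1/858; Σ_t [1,1]: t=1:−1/3628800 = -1/3628800; (3j)²=1/78 [(6 1 5; -5 0 5)], sign=-1
B: triangle coeff Δ(6,1,5) = 1/858; Σ_t [0,0]: t=0:+1/34560 = 1/34560; (3j)²=14/429 [(6 1 5; 2 -1 -1)], sign=+1
I_A²/I_B² = (1/78)/(14/429) = 11/28

11/28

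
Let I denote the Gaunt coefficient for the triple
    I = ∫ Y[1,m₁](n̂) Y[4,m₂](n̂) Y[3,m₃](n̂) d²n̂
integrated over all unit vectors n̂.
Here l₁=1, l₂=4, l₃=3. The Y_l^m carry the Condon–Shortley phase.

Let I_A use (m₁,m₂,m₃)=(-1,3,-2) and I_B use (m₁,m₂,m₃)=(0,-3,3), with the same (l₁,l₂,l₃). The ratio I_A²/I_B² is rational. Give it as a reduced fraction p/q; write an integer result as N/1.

l's match ⇒ only the (l;m) 3-j factors differ between A and B.
A: triangle coeff Δ(1,4,3) = 1/252; Σ_t [2,2]: t=2:+1/240 = 1/240; (3j)²=1/12 [(1 4 3; -1 3 -2)], sign=-1
B: triangle coeff Δ(1,4,3) = 1/252; Σ_t [1,1]: t=1:−1/720 = -1/720; (3j)²=1/36 [(1 4 3; 0 -3 3)], sign=-1
I_A²/I_B² = (1/12)/(1/36) = 3/1

3/1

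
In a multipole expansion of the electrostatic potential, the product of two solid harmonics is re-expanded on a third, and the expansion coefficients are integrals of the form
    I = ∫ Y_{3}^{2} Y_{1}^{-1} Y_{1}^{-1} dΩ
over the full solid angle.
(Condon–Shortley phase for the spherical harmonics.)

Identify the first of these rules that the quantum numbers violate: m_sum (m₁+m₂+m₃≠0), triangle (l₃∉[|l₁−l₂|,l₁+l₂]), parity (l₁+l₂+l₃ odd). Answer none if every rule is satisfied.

azimuthal sum: 2 − 1 − 1 = 0  ✓
2 ≤ 1 ≤ 4 (triangle on l)  ✗
L = 3 + 1 + 1 = 5 (odd)

triangle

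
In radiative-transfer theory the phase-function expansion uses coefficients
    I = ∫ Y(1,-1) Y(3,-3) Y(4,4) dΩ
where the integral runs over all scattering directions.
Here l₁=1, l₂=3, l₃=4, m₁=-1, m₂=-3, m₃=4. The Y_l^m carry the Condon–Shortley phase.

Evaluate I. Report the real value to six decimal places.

m-sum 0 ✓  L=8 even ✓  2≤4≤4 ✓
Π(2lᵢ+1) = 3×7×9 = 189
triangle coeff Δ(1,3,4) = 1/252
Σ_t [0,0]: t=0:+1/36 = 1/36
(3j)²=4/63 [(1 3 4; 0 0 0)], sign=+1
Σ_t [0,0]: t=0:+1/1440 = 1/1440
(3j)²=1/9 [(1 3 4; -1 -3 4)], sign=+1
⇒ 4πI² = 4/3
I = (+1)√(4/3/(4π)) = 0.32573501

0.325735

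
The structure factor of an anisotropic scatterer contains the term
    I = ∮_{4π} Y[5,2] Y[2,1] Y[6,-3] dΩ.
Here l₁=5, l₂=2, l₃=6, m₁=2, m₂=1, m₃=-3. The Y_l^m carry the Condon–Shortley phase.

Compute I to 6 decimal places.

0.000000

l₁+l₂+l₃=13 is odd: 3j(l;000)=0 ⇒ I=0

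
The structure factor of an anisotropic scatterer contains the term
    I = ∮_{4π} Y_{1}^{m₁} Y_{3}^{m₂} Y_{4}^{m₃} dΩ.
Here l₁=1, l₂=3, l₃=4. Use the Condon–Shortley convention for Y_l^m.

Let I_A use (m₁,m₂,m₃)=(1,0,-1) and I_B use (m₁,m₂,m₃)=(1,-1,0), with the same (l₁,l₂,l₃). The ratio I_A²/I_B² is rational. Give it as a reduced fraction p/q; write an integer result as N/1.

5/3

Same 1,3,4: normalisation and zero-m 3j drop out of the ratio.
A: Δ: 0! 2! 6! / 9! → 1/252; sum: t=0:+1/72 = 1/72; 3j²(1 3 4; 1 0 -1) = Δ·Π!·Σ² = 5/126  (sign -1)
B: Δ: 0! 2! 6! / 9! → 1/252; sum: t=0:+1/96 = 1/96; 3j²(1 3 4; 1 -1 0) = Δ·Π!·Σ² = 1/42  (sign +1)
I_A²/I_B² = (5/126)/(1/42) = 5/3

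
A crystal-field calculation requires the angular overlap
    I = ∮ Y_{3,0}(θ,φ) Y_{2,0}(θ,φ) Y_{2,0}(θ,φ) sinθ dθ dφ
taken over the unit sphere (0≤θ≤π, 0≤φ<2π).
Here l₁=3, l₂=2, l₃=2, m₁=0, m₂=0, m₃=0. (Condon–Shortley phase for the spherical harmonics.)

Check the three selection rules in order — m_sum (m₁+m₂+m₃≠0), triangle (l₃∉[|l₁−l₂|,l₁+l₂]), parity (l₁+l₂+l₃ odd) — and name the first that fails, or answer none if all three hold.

parity

Σmᵢ = 0  ✓
l₃∈[|l₁−l₂|,l₁+l₂]=[1,5], have l₃=2  ✓
Σlᵢ = 7 ⇒ odd  ✗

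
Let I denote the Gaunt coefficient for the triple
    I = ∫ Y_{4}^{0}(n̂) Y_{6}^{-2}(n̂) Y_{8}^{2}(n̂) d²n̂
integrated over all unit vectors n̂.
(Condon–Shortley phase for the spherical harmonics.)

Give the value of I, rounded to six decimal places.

0.061331

Checks pass: Σm=0; 18 even; l₃=8∈[2,10].
(2·4+1)(2·6+1)(2·8+1) = 1989
Δ: 2! 6! 10! / 19! → 1/23279256
sum: t=0:+1/1658880 t=1:−1/518400 t=2:+1/1658880 = -1/1382400
3j²(4 6 8; 0 0 0) = Δ·Π!·Σ² = 504/46189  (sign -1)
sum: t=0:+1/1658880 t=1:−1/1088640 t=2:+1/7741440 = -13/69672960
3j²(4 6 8; 0 -2 2) = Δ·Π!·Σ² = 325/149226  (sign -1)
combine: 4πI² = 1989·504/46189·325/149226 = 35100/742577
take √, sign +1: I = 0.06133069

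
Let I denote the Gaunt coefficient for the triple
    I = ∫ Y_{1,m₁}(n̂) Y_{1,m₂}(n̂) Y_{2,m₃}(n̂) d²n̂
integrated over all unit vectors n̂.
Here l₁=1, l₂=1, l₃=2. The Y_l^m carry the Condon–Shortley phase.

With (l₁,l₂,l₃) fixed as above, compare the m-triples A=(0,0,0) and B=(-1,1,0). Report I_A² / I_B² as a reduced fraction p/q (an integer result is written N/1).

4/1

Shared (l₁,l₂,l₃)=(1,1,2): N and (l;000)² cancel in I_A²/I_B².
A: Δ = 0!·2!·2!/5! = 1/30; Racah Σ t=0..0: t=0:+1/1 = 1/1; ⇒ 3j(1 1 2; 0 0 0)² = 2/15, sgn +1
B: Δ = 0!·2!·2!/5! = 1/30; Racah Σ t=0..0: t=0:+1/4 = 1/4; ⇒ 3j(1 1 2; -1 1 0)² = 1/30, sgn +1
I_A²/I_B² = (2/15)/(1/30) = 4/1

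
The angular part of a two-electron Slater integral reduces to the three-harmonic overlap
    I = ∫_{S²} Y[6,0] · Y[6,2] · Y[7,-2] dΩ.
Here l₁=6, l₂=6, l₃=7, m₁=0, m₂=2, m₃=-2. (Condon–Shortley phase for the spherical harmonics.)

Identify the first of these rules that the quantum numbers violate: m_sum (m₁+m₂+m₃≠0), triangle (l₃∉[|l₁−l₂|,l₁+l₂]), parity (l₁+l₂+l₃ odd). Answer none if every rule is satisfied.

azimuthal sum: 0 + 2 − 2 = 0  ✓
0 ≤ 7 ≤ 12 (triangle on l)  ✓
L = 6 + 6 + 7 = 19 (odd)  ✗

parity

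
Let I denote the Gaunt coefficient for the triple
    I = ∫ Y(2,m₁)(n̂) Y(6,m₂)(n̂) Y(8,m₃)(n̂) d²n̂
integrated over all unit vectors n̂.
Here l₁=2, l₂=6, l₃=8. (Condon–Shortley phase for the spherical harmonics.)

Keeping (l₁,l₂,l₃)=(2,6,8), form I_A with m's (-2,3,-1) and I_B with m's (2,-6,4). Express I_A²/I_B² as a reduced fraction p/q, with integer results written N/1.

Shared (l₁,l₂,l₃)=(2,6,8): N and (l;000)² cancel in I_A²/I_B².
A: Δ = 0!·4!·12!/17! = 1/30940; Racah Σ t=0..0: t=0:+1/52254720 = 1/52254720; ⇒ 3j(2 6 8; -2 3 -1)² = 1/884, sgn -1
B: Δ = 0!·4!·12!/17! = 1/30940; Racah Σ t=0..0: t=0:+1/11496038400 = 1/11496038400; ⇒ 3j(2 6 8; 2 -6 4)² = 1/30940, sgn +1
I_A²/I_B² = (1/884)/(1/30940) = 35/1

35/1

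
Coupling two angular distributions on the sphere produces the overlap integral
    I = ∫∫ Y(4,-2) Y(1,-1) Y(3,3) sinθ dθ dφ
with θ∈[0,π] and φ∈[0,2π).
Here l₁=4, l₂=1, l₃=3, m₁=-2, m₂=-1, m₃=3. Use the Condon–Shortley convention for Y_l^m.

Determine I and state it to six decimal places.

0.061558

m-sum 0 ✓  L=8 even ✓  3≤3≤5 ✓
Π(2lᵢ+1) = 9×3×7 = 189
triangle coeff Δ(4,1,3) = 1/252
Σ_t [1,1]: t=1:−1/36 = -1/36
(3j)²=4/63 [(4 1 3; 0 0 0)], sign=+1
Σ_t [0,0]: t=0:+1/1440 = 1/1440
(3j)²=1/252 [(4 1 3; -2 -1 3)], sign=+1
⇒ 4πI² = 1/21
I = (+1)√(1/21/(4π)) = 0.06155813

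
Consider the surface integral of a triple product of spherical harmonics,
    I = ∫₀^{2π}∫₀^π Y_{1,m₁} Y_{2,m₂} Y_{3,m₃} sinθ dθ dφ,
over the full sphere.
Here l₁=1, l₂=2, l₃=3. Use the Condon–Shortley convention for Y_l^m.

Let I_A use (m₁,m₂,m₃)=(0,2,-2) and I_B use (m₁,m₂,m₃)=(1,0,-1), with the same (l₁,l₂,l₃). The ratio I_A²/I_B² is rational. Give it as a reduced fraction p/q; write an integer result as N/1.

Same 1,2,3: normalisation and zero-m 3j drop out of the ratio.
A: Δ: 0! 2! 4! / 7! → 1/105; sum: t=0:+1/24 = 1/24; 3j²(1 2 3; 0 2 -2) = Δ·Π!·Σ² = 1/21  (sign -1)
B: Δ: 0! 2! 4! / 7! → 1/105; sum: t=0:+1/8 = 1/8; 3j²(1 2 3; 1 0 -1) = Δ·Π!·Σ² = 2/35  (sign +1)
I_A²/I_B² = (1/21)/(2/35) = 5/6

5/6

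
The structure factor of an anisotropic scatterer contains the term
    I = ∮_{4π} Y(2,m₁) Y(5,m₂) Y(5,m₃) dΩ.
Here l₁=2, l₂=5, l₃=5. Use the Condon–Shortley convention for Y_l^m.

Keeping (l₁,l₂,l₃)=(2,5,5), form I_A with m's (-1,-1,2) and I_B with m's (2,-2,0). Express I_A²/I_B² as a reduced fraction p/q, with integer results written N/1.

3/10

l's match ⇒ only the (l;m) 3-j factors differ between A and B.
A: triangle coeff Δ(2,5,5) = 1/38610; Σ_t [1,2]: t=1:−1/1440 t=2:+1/2880 = -1/2880; (3j)²=7/715 [(2 5 5; -1 -1 2)], sign=+1
B: triangle coeff Δ(2,5,5) = 1/38610; Σ_t [0,0]: t=0:+1/2880 = 1/2880; (3j)²=14/429 [(2 5 5; 2 -2 0)], sign=-1
I_A²/I_B² = (7/715)/(14/429) = 3/10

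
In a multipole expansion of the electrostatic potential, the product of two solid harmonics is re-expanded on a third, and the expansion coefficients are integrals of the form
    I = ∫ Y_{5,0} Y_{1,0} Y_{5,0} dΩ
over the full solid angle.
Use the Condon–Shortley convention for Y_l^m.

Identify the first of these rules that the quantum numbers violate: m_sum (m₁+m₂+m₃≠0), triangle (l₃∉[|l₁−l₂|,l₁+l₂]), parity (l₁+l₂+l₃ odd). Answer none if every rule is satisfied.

parity

Σmᵢ = 0  ✓
l₃∈[|l₁−l₂|,l₁+l₂]=[4,6], have l₃=5  ✓
Σlᵢ = 11 ⇒ odd  ✗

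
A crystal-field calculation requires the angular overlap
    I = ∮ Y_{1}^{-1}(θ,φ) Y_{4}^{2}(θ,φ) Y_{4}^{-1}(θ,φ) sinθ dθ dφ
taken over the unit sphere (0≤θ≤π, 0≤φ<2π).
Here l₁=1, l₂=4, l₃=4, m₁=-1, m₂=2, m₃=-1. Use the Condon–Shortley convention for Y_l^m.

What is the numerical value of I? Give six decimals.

l₁+l₂+l₃=9 is odd: 3j(l;000)=0 ⇒ I=0

0.000000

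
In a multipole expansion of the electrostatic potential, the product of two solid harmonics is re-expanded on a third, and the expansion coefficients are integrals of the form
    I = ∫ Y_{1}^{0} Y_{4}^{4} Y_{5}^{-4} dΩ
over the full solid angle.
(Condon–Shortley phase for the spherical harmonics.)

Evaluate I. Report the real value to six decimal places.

0.147319

Checks pass: Σm=0; 10 even; l₃=5∈[3,5].
(2·1+1)(2·4+1)(2·5+1) = 297
Δ: 0! 2! 8! / 11! → 1/495
sum: t=0:+1/576 = 1/576
3j²(1 4 5; 0 0 0) = Δ·Π!·Σ² = 5/99  (sign -1)
sum: t=0:+1/40320 = 1/40320
3j²(1 4 5; 0 4 -4) = Δ·Π!·Σ² = 1/55  (sign -1)
combine: 4πI² = 297·5/99·1/55 = 3/11
take √, sign +1: I = 0.14731920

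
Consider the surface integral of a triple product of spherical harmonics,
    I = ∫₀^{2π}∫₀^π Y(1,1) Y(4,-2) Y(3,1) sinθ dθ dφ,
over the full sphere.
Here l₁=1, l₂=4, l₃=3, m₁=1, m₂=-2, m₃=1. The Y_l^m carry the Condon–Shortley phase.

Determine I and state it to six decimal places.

0.238414

Checks pass: Σm=0; 8 even; l₃=3∈[3,5].
(2·1+1)(2·4+1)(2·3+1) = 189
Δ: 2! 0! 6! / 9! → 1/252
sum: t=1:−1/36 = -1/36
3j²(1 4 3; 0 0 0) = Δ·Π!·Σ² = 4/63  (sign +1)
sum: t=0:+1/96 = 1/96
3j²(1 4 3; 1 -2 1) = Δ·Π!·Σ² = 5/84  (sign +1)
combine: 4πI² = 189·4/63·5/84 = 5/7
take √, sign +1: I = 0.23841361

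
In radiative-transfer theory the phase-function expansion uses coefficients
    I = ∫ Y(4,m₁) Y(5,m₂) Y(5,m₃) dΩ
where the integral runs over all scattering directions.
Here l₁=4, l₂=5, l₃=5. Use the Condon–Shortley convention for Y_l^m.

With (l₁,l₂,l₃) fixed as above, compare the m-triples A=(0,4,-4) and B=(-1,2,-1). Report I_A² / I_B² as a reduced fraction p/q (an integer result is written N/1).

Shared (l₁,l₂,l₃)=(4,5,5): N and (l;000)² cancel in I_A²/I_B².
A: Δ = 4!·4!·6!/15! = 1/3153150; Racah Σ t=3..4: t=3:−1/25920 t=4:+1/69120 = -1/41472; ⇒ 3j(4 5 5; 0 4 -4)² = 2/143, sgn +1
B: Δ = 4!·4!·6!/15! = 1/3153150; Racah Σ t=1..4: t=1:−1/103680 t=2:+1/2880 t=3:−1/1152 t=4:+1/5184 = -7/20736; ⇒ 3j(4 5 5; -1 2 -1)² = 35/2574, sgn -1
I_A²/I_B² = (2/143)/(35/2574) = 36/35

36/35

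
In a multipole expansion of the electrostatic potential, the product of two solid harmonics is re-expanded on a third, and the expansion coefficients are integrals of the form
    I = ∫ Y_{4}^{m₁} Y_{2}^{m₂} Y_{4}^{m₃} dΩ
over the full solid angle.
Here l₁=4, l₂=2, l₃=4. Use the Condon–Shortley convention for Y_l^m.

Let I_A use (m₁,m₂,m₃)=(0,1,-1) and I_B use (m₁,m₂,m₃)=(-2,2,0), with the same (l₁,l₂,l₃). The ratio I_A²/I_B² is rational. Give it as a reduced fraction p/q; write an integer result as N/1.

1/18

l's match ⇒ only the (l;m) 3-j factors differ between A and B.
A: triangle coeff Δ(4,2,4) = 1/13860; Σ_t [1,2]: t=1:−1/72 t=2:+1/96 = -1/288; (3j)²=1/462 [(4 2 4; 0 1 -1)], sign=+1
B: triangle coeff Δ(4,2,4) = 1/13860; Σ_t [2,2]: t=2:+1/192 = 1/192; (3j)²=3/77 [(4 2 4; -2 2 0)], sign=+1
I_A²/I_B² = (1/462)/(3/77) = 1/18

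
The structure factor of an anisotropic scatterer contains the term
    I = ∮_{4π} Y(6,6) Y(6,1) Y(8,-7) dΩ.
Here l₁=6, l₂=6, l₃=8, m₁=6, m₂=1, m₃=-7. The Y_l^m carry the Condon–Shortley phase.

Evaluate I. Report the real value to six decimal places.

-0.145159

Checks pass: Σm=0; 20 even; l₃=8∈[0,12].
(2·6+1)(2·6+1)(2·8+1) = 2873
Δ: 4! 8! 8! / 21! → 1/1309458150
sum: t=0:+1/49766400 t=1:−1/3110400 t=2:+1/1327104 t=3:−1/3110400 t=4:+1/49766400 = 1/6635520
3j²(6 6 8; 0 0 0) = Δ·Π!·Σ² = 350/46189  (sign +1)
sum: t=0:+1/4877107200 = 1/4877107200
3j²(6 6 8; 6 1 -7) = Δ·Π!·Σ² = 55/4522  (sign -1)
combine: 4πI² = 2873·350/46189·55/4522 = 1625/6137
take √, sign -1: I = -0.14515891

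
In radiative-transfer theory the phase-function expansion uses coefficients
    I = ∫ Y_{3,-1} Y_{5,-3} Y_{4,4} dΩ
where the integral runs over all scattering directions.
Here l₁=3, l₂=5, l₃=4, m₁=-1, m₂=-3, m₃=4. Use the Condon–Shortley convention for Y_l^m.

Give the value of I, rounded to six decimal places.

Rules hold: Σm=0, L=12 even, 2≤4≤8.
N = 7·11·9 = 693
Δ = 4!·2!·6!/13! = 1/180180
Racah Σ t=1..3: t=1:−1/576 t=2:+1/144 t=3:−1/576 = 1/288
⇒ 3j(3 5 4; 0 0 0)² = 20/1001, sgn +1
Racah Σ t=2..2: t=2:+1/5760 = 1/5760
⇒ 3j(3 5 4; -1 -3 4)² = 56/2145, sgn +1
4πI² = N·(3j₀)²·(3jₘ)² = 672/1859
I = +1·√(0.361485/4π) = 0.16960553

0.169606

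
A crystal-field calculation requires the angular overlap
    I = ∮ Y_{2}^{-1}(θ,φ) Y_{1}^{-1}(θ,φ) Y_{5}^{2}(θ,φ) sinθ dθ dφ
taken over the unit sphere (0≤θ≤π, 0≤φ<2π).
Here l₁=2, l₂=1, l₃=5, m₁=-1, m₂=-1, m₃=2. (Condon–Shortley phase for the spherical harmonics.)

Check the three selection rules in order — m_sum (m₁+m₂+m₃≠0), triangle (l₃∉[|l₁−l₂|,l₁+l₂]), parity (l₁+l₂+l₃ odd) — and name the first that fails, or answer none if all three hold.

triangle

azimuthal sum: -1 − 1 + 2 = 0  ✓
1 ≤ 5 ≤ 3 (triangle on l)  ✗
L = 2 + 1 + 5 = 8 (even)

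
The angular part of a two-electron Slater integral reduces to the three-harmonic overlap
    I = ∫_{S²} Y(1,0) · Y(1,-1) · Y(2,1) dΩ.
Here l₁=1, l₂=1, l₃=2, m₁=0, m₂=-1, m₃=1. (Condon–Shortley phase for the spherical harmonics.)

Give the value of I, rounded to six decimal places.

Rules hold: Σm=0, L=4 even, 0≤2≤2.
N = 3·3·5 = 45
Δ = 0!·2!·2!/5! = 1/30
Racah Σ t=0..0: t=0:+1/1 = 1/1
⇒ 3j(1 1 2; 0 0 0)² = 2/15, sgn +1
Racah Σ t=0..0: t=0:+1/2 = 1/2
⇒ 3j(1 1 2; 0 -1 1)² = 1/10, sgn -1
4πI² = N·(3j₀)²·(3jₘ)² = 3/5
I = -1·√(0.6/4π) = -0.21850969

-0.218510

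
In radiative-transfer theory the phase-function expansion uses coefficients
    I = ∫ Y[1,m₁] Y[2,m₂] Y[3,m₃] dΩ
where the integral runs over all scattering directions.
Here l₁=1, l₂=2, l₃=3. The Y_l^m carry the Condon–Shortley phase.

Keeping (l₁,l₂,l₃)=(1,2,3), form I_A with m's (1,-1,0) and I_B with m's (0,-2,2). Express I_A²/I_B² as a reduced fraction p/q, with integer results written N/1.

l's match ⇒ only the (l;m) 3-j factors differ between A and B.
A: triangle coeff Δ(1,2,3) = 1/105; Σ_t [0,0]: t=0:+1/12 = 1/12; (3j)²=1/35 [(1 2 3; 1 -1 0)], sign=-1
B: triangle coeff Δ(1,2,3) = 1/105; Σ_t [0,0]: t=0:+1/24 = 1/24; (3j)²=1/21 [(1 2 3; 0 -2 2)], sign=-1
I_A²/I_B² = (1/35)/(1/21) = 3/5

3/5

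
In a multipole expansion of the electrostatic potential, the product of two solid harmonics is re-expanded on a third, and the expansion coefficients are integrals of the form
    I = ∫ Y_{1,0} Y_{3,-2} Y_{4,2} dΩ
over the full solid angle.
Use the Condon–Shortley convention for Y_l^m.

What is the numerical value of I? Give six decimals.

m-sum 0 ✓  L=8 even ✓  2≤4≤4 ✓
Π(2lᵢ+1) = 3×7×9 = 189
triangle coeff Δ(1,3,4) = 1/252
Σ_t [0,0]: t=0:+1/36 = 1/36
(3j)²=4/63 [(1 3 4; 0 0 0)], sign=+1
Σ_t [0,0]: t=0:+1/120 = 1/120
(3j)²=1/21 [(1 3 4; 0 -2 2)], sign=+1
⇒ 4πI² = 4/7
I = (+1)√(4/7/(4π)) = 0.21324362

0.213244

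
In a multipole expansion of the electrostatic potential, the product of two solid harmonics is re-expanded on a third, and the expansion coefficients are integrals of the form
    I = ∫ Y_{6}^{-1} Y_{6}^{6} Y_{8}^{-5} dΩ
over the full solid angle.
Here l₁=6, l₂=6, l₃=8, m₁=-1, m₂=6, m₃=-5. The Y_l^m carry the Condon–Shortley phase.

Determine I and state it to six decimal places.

m-sum 0 ✓  L=20 even ✓  0≤8≤12 ✓
Π(2lᵢ+1) = 13×13×17 = 2873
triangle coeff Δ(6,6,8) = 1/1309458150
Σ_t [0,4]: t=0:+1/49766400 t=1:−1/3110400 t=2:+1/1327104 t=3:−1/3110400 t=4:+1/49766400 = 1/6635520
(3j)²=350/46189 [(6 6 8; 0 0 0)], sign=+1
Σ_t [4,4]: t=4:+1/696729600 = 1/696729600
(3j)²=11/646 [(6 6 8; -1 6 -5)], sign=-1
⇒ 4πI² = 2275/6137
I = (-1)√(2275/6137/(4π)) = -0.17175433

-0.171754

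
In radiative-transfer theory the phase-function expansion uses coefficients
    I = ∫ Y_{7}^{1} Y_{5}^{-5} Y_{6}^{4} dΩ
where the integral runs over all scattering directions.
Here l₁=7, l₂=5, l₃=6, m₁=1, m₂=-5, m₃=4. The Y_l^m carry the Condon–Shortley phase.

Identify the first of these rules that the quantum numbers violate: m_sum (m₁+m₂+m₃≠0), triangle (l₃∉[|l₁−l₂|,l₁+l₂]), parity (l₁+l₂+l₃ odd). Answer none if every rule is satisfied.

none

m₁+m₂+m₃ = 1 − 5 + 4 = 0  ✓
triangle: |7−5|=2 ≤ l₃=6 ≤ 7+5=12  ✓
parity: l₁+l₂+l₃ = 18 is even  ✓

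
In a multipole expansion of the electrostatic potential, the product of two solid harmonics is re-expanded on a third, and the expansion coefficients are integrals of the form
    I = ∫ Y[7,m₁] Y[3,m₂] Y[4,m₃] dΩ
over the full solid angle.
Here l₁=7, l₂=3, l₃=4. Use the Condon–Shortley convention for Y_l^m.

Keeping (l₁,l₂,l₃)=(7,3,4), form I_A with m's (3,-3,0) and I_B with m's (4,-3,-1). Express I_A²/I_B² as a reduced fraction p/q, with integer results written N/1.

Shared (l₁,l₂,l₃)=(7,3,4): N and (l;000)² cancel in I_A²/I_B².
A: Δ = 6!·8!·0!/15! = 1/45045; Racah Σ t=0..0: t=0:+1/414720 = 1/414720; ⇒ 3j(7 3 4; 3 -3 0)² = 2/429, sgn +1
B: Δ = 6!·8!·0!/15! = 1/45045; Racah Σ t=0..0: t=0:+1/518400 = 1/518400; ⇒ 3j(7 3 4; 4 -3 -1)² = 2/195, sgn -1
I_A²/I_B² = (2/429)/(2/195) = 5/11

5/11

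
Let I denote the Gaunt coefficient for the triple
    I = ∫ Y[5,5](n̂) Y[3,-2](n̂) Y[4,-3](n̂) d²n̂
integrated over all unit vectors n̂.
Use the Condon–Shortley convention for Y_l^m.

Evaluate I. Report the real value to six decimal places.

Rules hold: Σm=0, L=12 even, 2≤4≤8.
N = 11·7·9 = 693
Δ = 4!·6!·2!/13! = 1/180180
Racah Σ t=1..3: t=1:−1/576 t=2:+1/144 t=3:−1/576 = 1/288
⇒ 3j(5 3 4; 0 0 0)² = 20/1001, sgn +1
Racah Σ t=0..0: t=0:+1/17280 = 1/17280
⇒ 3j(5 3 4; 5 -2 -3)² = 35/858, sgn -1
4πI² = N·(3j₀)²·(3jₘ)² = 1050/1859
I = -1·√(0.56482/4π) = -0.21200691

-0.212007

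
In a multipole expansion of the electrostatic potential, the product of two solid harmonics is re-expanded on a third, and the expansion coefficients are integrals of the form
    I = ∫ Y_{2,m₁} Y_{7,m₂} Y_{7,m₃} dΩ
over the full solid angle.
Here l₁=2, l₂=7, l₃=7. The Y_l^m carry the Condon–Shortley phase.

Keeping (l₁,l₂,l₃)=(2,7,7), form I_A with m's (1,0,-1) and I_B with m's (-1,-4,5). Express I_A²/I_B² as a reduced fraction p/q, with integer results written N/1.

l's match ⇒ only the (l;m) 3-j factors differ between A and B.
A: triangle coeff Δ(2,7,7) = 1/185640; Σ_t [0,1]: t=0:+1/1209600 t=1:−1/1036800 = -1/7257600; (3j)²=1/2210 [(2 7 7; 1 0 -1)], sign=-1
B: triangle coeff Δ(2,7,7) = 1/185640; Σ_t [1,2]: t=1:−1/14515200 t=2:+1/79833600 = -1/17740800; (3j)²=729/30940 [(2 7 7; -1 -4 5)], sign=-1
I_A²/I_B² = (1/2210)/(729/30940) = 14/729

14/729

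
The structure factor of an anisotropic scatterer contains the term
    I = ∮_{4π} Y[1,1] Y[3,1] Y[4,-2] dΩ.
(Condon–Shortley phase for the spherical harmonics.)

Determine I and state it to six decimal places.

0.238414

m-sum 0 ✓  L=8 even ✓  2≤4≤4 ✓
Π(2lᵢ+1) = 3×7×9 = 189
triangle coeff Δ(1,3,4) = 1/252
Σ_t [0,0]: t=0:+1/36 = 1/36
(3j)²=4/63 [(1 3 4; 0 0 0)], sign=+1
Σ_t [0,0]: t=0:+1/96 = 1/96
(3j)²=5/84 [(1 3 4; 1 1 -2)], sign=+1
⇒ 4πI² = 5/7
I = (+1)√(5/7/(4π)) = 0.23841361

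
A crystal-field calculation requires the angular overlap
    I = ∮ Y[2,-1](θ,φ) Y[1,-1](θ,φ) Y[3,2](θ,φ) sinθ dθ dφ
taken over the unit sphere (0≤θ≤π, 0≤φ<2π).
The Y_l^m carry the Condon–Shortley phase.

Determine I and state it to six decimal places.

Rules hold: Σm=0, L=6 even, 1≤3≤3.
N = 5·3·7 = 105
Δ = 0!·4!·2!/7! = 1/105
Racah Σ t=0..0: t=0:+1/4 = 1/4
⇒ 3j(2 1 3; 0 0 0)² = 3/35, sgn -1
Racah Σ t=0..0: t=0:+1/12 = 1/12
⇒ 3j(2 1 3; -1 -1 2)² = 2/21, sgn -1
4πI² = N·(3j₀)²·(3jₘ)² = 6/7
I = +1·√(0.857143/4π) = 0.26116903

0.261169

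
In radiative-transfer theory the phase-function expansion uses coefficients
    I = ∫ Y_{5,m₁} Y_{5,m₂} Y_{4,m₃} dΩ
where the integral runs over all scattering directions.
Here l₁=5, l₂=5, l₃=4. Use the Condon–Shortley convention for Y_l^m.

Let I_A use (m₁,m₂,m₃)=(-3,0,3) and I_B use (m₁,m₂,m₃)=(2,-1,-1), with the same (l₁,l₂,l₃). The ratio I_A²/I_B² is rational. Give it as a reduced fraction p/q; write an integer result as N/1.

Shared (l₁,l₂,l₃)=(5,5,4): N and (l;000)² cancel in I_A²/I_B².
A: Δ = 6!·4!·4!/15! = 1/3153150; Racah Σ t=4..5: t=4:+1/6912 t=5:−1/17280 = 1/11520; ⇒ 3j(5 5 4; -3 0 3)² = 2/143, sgn -1
B: Δ = 6!·4!·4!/15! = 1/3153150; Racah Σ t=0..3: t=0:+1/103680 t=1:−1/2880 t=2:+1/1152 t=3:−1/5184 = 7/20736; ⇒ 3j(5 5 4; 2 -1 -1)² = 35/2574, sgn -1
I_A²/I_B² = (2/143)/(35/2574) = 36/35

36/35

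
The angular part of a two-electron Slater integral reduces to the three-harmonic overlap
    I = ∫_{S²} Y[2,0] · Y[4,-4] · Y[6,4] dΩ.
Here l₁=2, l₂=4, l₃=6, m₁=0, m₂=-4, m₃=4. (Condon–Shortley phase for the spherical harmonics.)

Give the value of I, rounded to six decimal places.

Rules hold: Σm=0, L=12 even, 2≤6≤6.
N = 5·9·13 = 585
Δ = 0!·4!·8!/13! = 1/6435
Racah Σ t=0..0: t=0:+1/2304 = 1/2304
⇒ 3j(2 4 6; 0 0 0)² = 5/143, sgn +1
Racah Σ t=0..0: t=0:+1/161280 = 1/161280
⇒ 3j(2 4 6; 0 -4 4)² = 1/143, sgn +1
4πI² = N·(3j₀)²·(3jₘ)² = 225/1573
I = +1·√(0.143039/4π) = 0.10668957

0.106690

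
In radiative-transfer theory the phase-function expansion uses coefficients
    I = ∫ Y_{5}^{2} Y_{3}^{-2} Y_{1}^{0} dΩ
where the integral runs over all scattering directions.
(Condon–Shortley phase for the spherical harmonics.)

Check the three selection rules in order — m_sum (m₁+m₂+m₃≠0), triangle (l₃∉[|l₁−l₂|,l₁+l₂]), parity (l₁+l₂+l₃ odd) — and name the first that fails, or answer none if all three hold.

azimuthal sum: 2 − 2 + 0 = 0  ✓
2 ≤ 1 ≤ 8 (triangle on l)  ✗
L = 5 + 3 + 1 = 9 (odd)

triangle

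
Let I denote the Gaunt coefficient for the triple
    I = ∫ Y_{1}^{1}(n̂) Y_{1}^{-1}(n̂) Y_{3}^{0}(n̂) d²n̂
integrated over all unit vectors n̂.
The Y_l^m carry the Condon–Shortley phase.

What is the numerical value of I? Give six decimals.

l₃=3 ∉ [0,2] — triangle fails ⇒ I = 0

0.000000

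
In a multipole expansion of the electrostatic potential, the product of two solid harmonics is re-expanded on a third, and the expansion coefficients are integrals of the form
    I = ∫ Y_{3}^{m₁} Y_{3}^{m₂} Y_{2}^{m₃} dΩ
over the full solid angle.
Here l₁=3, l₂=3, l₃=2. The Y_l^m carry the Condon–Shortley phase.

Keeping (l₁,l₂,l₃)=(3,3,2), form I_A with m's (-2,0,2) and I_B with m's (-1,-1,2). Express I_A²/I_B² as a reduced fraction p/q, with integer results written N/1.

5/6

Shared (l₁,l₂,l₃)=(3,3,2): N and (l;000)² cancel in I_A²/I_B².
A: Δ = 4!·2!·2!/9! = 1/3780; Racah Σ t=3..3: t=3:−1/24 = -1/24; ⇒ 3j(3 3 2; -2 0 2)² = 1/21, sgn -1
B: Δ = 4!·2!·2!/9! = 1/3780; Racah Σ t=2..2: t=2:+1/16 = 1/16; ⇒ 3j(3 3 2; -1 -1 2)² = 2/35, sgn +1
I_A²/I_B² = (1/21)/(2/35) = 5/6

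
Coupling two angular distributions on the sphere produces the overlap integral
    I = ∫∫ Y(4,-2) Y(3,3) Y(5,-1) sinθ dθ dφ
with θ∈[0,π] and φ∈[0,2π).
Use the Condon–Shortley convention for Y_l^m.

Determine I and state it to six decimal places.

Checks pass: Σm=0; 12 even; l₃=5∈[1,7].
(2·4+1)(2·3+1)(2·5+1) = 693
Δ: 2! 6! 4! / 13! → 1/180180
sum: t=0:+1/576 t=1:−1/144 t=2:+1/576 = -1/288
3j²(4 3 5; 0 0 0) = Δ·Π!·Σ² = 20/1001  (sign +1)
sum: t=2:+1/2304 = 1/2304
3j²(4 3 5; -2 3 -1) = Δ·Π!·Σ² = 75/4004  (sign +1)
combine: 4πI² = 693·20/1001·75/4004 = 3375/13013
take √, sign +1: I = 0.14366244

0.143662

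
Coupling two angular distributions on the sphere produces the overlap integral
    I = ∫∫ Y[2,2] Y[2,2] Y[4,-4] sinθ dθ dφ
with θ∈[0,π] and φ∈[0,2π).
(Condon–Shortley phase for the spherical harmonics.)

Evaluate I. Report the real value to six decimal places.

Rules hold: Σm=0, L=8 even, 0≤4≤4.
N = 5·5·9 = 225
Δ = 0!·4!·4!/9! = 1/630
Racah Σ t=0..0: t=0:+1/16 = 1/16
⇒ 3j(2 2 4; 0 0 0)² = 2/35, sgn +1
Racah Σ t=0..0: t=0:+1/576 = 1/576
⇒ 3j(2 2 4; 2 2 -4)² = 1/9, sgn +1
4πI² = N·(3j₀)²·(3jₘ)² = 10/7
I = +1·√(1.42857/4π) = 0.33716777

0.337168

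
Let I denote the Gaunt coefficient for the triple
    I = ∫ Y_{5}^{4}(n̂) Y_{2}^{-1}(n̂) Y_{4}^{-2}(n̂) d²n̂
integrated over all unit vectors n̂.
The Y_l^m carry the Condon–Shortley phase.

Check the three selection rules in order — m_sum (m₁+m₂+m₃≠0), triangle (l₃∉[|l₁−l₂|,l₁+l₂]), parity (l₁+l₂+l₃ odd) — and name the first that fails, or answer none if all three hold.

m_sum

azimuthal sum: 4 − 1 − 2 = 1  ✗
3 ≤ 4 ≤ 7 (triangle on l)
L = 5 + 2 + 4 = 11 (odd)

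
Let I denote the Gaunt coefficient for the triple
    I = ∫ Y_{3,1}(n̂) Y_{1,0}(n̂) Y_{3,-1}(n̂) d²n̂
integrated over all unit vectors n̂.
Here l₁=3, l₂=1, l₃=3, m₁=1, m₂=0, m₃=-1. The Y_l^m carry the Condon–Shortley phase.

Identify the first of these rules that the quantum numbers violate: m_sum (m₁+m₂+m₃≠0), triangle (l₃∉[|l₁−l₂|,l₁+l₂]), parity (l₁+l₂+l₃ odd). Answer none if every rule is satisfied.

parity

m₁+m₂+m₃ = 1 + 0 − 1 = 0  ✓
triangle: |3−1|=2 ≤ l₃=3 ≤ 3+1=4  ✓
parity: l₁+l₂+l₃ = 7 is odd  ✗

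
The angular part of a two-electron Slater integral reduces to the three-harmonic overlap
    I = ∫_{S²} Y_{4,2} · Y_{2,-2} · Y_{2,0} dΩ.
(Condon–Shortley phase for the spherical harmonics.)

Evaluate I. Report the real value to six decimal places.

0.156078

m-sum 0 ✓  L=8 even ✓  2≤2≤6 ✓
Π(2lᵢ+1) = 9×5×5 = 225
triangle coeff Δ(4,2,2) = 1/630
Σ_t [2,2]: t=2:+1/16 = 1/16
(3j)²=2/35 [(4 2 2; 0 0 0)], sign=+1
Σ_t [0,0]: t=0:+1/96 = 1/96
(3j)²=1/42 [(4 2 2; 2 -2 0)], sign=+1
⇒ 4πI² = 15/49
I = (+1)√(15/49/(4π)) = 0.15607835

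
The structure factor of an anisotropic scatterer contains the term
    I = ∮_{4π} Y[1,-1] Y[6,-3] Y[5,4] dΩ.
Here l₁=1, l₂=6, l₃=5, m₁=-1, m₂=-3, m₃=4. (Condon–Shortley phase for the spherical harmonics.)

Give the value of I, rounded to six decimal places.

Checks pass: Σm=0; 12 even; l₃=5∈[5,7].
(2·1+1)(2·6+1)(2·5+1) = 429
Δ: 2! 0! 10! / 13! → 1/858
sum: t=1:−1/14400 = -1/14400
3j²(1 6 5; 0 0 0) = Δ·Π!·Σ² = 6/143  (sign +1)
sum: t=2:+1/725760 = 1/725760
3j²(1 6 5; -1 -3 4) = Δ·Π!·Σ² = 1/286  (sign -1)
combine: 4πI² = 429·6/143·1/286 = 9/143
take √, sign -1: I = -0.07076985

-0.070770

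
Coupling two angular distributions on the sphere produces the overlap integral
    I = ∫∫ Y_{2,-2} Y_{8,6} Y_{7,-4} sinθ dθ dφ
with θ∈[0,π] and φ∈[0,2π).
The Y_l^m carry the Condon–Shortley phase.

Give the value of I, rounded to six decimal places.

0.000000

L=17 odd ⇒ parity kills the (l;000) factor ⇒ I = 0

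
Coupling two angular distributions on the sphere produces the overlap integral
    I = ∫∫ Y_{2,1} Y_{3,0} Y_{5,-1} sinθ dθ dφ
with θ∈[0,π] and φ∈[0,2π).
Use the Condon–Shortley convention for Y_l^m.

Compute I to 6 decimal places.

-0.214318

m-sum 0 ✓  L=10 even ✓  1≤5≤5 ✓
Π(2lᵢ+1) = 5×7×11 = 385
triangle coeff Δ(2,3,5) = 1/2310
Σ_t [0,0]: t=0:+1/144 = 1/144
(3j)²=10/231 [(2 3 5; 0 0 0)], sign=-1
Σ_t [0,0]: t=0:+1/216 = 1/216
(3j)²=8/231 [(2 3 5; 1 0 -1)], sign=+1
⇒ 4πI² = 400/693
I = (-1)√(400/693/(4π)) = -0.21431790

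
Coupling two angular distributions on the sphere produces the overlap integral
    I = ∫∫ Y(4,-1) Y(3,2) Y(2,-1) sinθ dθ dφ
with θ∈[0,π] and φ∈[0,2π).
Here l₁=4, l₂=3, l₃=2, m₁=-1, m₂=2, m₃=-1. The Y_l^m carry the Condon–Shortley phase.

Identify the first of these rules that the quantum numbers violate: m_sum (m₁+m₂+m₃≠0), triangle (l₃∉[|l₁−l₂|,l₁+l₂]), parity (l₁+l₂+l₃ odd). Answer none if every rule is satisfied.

Σmᵢ = 0  ✓
l₃∈[|l₁−l₂|,l₁+l₂]=[1,7], have l₃=2  ✓
Σlᵢ = 9 ⇒ odd  ✗

parity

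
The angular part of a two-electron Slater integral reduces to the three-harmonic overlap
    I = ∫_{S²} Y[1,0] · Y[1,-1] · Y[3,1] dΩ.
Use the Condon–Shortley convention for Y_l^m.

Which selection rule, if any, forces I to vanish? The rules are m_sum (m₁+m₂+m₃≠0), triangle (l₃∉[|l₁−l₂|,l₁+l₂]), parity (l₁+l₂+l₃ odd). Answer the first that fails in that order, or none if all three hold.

azimuthal sum: 0 − 1 + 1 = 0  ✓
0 ≤ 3 ≤ 2 (triangle on l)  ✗
L = 1 + 1 + 3 = 5 (odd)

triangle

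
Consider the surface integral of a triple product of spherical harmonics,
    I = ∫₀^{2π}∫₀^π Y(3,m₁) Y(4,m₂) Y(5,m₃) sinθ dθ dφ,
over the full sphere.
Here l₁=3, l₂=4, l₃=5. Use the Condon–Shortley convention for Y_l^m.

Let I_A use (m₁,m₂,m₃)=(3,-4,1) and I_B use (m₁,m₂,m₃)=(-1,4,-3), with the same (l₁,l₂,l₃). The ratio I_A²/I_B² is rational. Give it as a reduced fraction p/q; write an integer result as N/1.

5/56

Same 3,4,5: normalisation and zero-m 3j drop out of the ratio.
A: Δ: 2! 4! 6! / 13! → 1/180180; sum: t=0:+1/34560 = 1/34560; 3j²(3 4 5; 3 -4 1) = Δ·Π!·Σ² = 1/429  (sign +1)
B: Δ: 2! 4! 6! / 13! → 1/180180; sum: t=2:+1/5760 = 1/5760; 3j²(3 4 5; -1 4 -3) = Δ·Π!·Σ² = 56/2145  (sign +1)
I_A²/I_B² = (1/429)/(56/2145) = 5/56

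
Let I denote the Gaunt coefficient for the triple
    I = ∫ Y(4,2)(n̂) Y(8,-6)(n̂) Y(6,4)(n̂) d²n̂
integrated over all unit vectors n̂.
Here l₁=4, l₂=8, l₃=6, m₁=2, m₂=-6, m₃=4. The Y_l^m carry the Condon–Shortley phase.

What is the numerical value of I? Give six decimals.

0.133505

m-sum 0 ✓  L=18 even ✓  4≤6≤12 ✓
Π(2lᵢ+1) = 9×17×13 = 1989
triangle coeff Δ(4,8,6) = 1/23279256
Σ_t [2,4]: t=2:+1/1658880 t=3:−1/518400 t=4:+1/1658880 = -1/1382400
(3j)²=504/46189 [(4 8 6; 0 0 0)], sign=-1
Σ_t [0,2]: t=0:+1/116121600 t=1:−1/43545600 t=2:+1/348364800 = -1/87091200
(3j)²=10/969 [(4 8 6; 2 -6 4)], sign=-1
⇒ 4πI² = 15120/67507
I = (+1)√(15120/67507/(4π)) = 0.13350470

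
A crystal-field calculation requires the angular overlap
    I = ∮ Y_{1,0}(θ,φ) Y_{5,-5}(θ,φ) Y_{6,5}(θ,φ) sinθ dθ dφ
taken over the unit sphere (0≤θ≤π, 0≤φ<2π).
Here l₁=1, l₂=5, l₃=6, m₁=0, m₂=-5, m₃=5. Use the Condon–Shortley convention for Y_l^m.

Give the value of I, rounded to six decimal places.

-0.135514

Checks pass: Σm=0; 12 even; l₃=6∈[4,6].
(2·1+1)(2·5+1)(2·6+1) = 429
Δ: 0! 2! 10! / 13! → 1/858
sum: t=0:+1/14400 = 1/14400
3j²(1 5 6; 0 0 0) = Δ·Π!·Σ² = 6/143  (sign +1)
sum: t=0:+1/3628800 = 1/3628800
3j²(1 5 6; 0 -5 5) = Δ·Π!·Σ² = 1/78  (sign -1)
combine: 4πI² = 429·6/143·1/78 = 3/13
take √, sign -1: I = -0.13551395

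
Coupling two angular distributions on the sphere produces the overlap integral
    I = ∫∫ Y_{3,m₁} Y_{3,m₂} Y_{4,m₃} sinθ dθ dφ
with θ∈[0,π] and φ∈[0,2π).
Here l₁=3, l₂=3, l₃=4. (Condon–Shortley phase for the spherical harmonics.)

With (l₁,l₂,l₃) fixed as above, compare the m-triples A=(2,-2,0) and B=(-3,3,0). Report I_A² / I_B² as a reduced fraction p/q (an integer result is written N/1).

49/9

Shared (l₁,l₂,l₃)=(3,3,4): N and (l;000)² cancel in I_A²/I_B².
A: Δ = 2!·4!·4!/11! = 1/34650; Racah Σ t=0..1: t=0:+1/72 t=1:−1/576 = 7/576; ⇒ 3j(3 3 4; 2 -2 0)² = 7/198, sgn +1
B: Δ = 2!·4!·4!/11! = 1/34650; Racah Σ t=2..2: t=2:+1/1152 = 1/1152; ⇒ 3j(3 3 4; -3 3 0)² = 1/154, sgn +1
I_A²/I_B² = (7/198)/(1/154) = 49/9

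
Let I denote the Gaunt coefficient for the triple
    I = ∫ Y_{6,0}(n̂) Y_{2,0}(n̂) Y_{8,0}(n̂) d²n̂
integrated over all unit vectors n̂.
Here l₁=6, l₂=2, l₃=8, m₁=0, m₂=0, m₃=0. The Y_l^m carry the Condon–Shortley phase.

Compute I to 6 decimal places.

0.237614

Checks pass: Σm=0; 16 even; l₃=8∈[4,8].
(2·6+1)(2·2+1)(2·8+1) = 1105
Δ: 0! 12! 4! / 17! → 1/30940
sum: t=0:+1/2073600 = 1/2073600
3j²(6 2 8; 0 0 0) = Δ·Π!·Σ² = 28/1105  (sign +1)
(m-triple is (0,0,0) — same symbol as above.)
combine: 4πI² = 1105·28/1105·28/1105 = 784/1105
take √, sign +1: I = 0.23761396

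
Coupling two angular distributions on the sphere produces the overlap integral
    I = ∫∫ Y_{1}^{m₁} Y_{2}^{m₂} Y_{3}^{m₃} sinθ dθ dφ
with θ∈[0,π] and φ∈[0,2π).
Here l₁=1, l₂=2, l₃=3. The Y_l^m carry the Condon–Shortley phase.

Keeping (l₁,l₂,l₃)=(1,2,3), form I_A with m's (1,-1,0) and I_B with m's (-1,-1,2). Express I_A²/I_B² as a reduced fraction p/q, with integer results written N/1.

Shared (l₁,l₂,l₃)=(1,2,3): N and (l;000)² cancel in I_A²/I_B².
A: Δ = 0!·2!·4!/7! = 1/105; Racah Σ t=0..0: t=0:+1/12 = 1/12; ⇒ 3j(1 2 3; 1 -1 0)² = 1/35, sgn -1
B: Δ = 0!·2!·4!/7! = 1/105; Racah Σ t=0..0: t=0:+1/12 = 1/12; ⇒ 3j(1 2 3; -1 -1 2)² = 2/21, sgn -1
I_A²/I_B² = (1/35)/(2/21) = 3/10

3/10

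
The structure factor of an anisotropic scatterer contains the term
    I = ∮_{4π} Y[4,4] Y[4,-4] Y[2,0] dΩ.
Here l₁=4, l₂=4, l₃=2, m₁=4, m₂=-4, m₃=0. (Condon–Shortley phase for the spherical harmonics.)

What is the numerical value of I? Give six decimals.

m-sum 0 ✓  L=10 even ✓  0≤2≤8 ✓
Π(2lᵢ+1) = 9×9×5 = 405
triangle coeff Δ(4,4,2) = 1/13860
Σ_t [2,4]: t=2:+1/192 t=3:−1/36 t=4:+1/192 = -5/288
(3j)²=20/693 [(4 4 2; 0 0 0)], sign=-1
Σ_t [0,0]: t=0:+1/2880 = 1/2880
(3j)²=28/495 [(4 4 2; 4 -4 0)], sign=+1
⇒ 4πI² = 80/121
I = (-1)√(80/121/(4π)) = -0.22937568

-0.229376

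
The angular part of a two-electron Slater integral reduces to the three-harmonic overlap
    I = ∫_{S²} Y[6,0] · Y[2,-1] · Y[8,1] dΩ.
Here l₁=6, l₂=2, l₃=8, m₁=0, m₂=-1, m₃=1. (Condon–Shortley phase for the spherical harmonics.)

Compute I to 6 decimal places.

-0.205780

Checks pass: Σm=0; 16 even; l₃=8∈[4,8].
(2·6+1)(2·2+1)(2·8+1) = 1105
Δ: 0! 12! 4! / 17! → 1/30940
sum: t=0:+1/2073600 = 1/2073600
3j²(6 2 8; 0 0 0) = Δ·Π!·Σ² = 28/1105  (sign +1)
sum: t=0:+1/3110400 = 1/3110400
3j²(6 2 8; 0 -1 1) = Δ·Π!·Σ² = 21/1105  (sign -1)
combine: 4πI² = 1105·28/1105·21/1105 = 588/1105
take √, sign -1: I = -0.20577973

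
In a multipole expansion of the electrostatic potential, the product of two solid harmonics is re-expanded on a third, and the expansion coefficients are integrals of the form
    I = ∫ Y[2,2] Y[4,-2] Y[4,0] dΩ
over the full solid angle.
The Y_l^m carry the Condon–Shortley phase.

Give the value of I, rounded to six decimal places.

-0.190365

Checks pass: Σm=0; 10 even; l₃=4∈[2,6].
(2·2+1)(2·4+1)(2·4+1) = 405
Δ: 2! 2! 6! / 11! → 1/13860
sum: t=0:+1/192 t=1:−1/36 t=2:+1/192 = -5/288
3j²(2 4 4; 0 0 0) = Δ·Π!·Σ² = 20/693  (sign -1)
sum: t=0:+1/192 = 1/192
3j²(2 4 4; 2 -2 0) = Δ·Π!·Σ² = 3/77  (sign +1)
combine: 4πI² = 405·20/693·3/77 = 2700/5929
take √, sign -1: I = -0.19036462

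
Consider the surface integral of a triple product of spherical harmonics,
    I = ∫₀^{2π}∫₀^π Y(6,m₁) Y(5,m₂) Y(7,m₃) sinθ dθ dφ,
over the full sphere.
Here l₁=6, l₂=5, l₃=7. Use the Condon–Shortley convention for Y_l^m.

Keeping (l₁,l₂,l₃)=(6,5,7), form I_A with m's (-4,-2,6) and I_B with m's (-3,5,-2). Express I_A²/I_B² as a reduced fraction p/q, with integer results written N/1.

l's match ⇒ only the (l;m) 3-j factors differ between A and B.
A: triangle coeff Δ(6,5,7) = 1/174594420; Σ_t [2,3]: t=2:+1/19353600 t=3:−1/21772800 = 1/174182400; (3j)²=1/3876 [(6 5 7; -4 -2 6)], sign=-1
B: triangle coeff Δ(6,5,7) = 1/174594420; Σ_t [4,4]: t=4:+1/12441600 = 1/12441600; (3j)²=588/46189 [(6 5 7; -3 5 -2)], sign=-1
I_A²/I_B² = (1/3876)/(588/46189) = 143/7056

143/7056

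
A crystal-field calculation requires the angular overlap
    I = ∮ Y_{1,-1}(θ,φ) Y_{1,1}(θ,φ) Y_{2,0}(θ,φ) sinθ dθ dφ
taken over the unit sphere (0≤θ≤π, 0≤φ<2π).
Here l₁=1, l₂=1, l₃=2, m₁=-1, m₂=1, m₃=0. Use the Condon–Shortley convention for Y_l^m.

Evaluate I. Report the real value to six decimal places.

Rules hold: Σm=0, L=4 even, 0≤2≤2.
N = 3·3·5 = 45
Δ = 0!·2!·2!/5! = 1/30
Racah Σ t=0..0: t=0:+1/1 = 1/1
⇒ 3j(1 1 2; 0 0 0)² = 2/15, sgn +1
Racah Σ t=0..0: t=0:+1/4 = 1/4
⇒ 3j(1 1 2; -1 1 0)² = 1/30, sgn +1
4πI² = N·(3j₀)²·(3jₘ)² = 1/5
I = +1·√(0.2/4π) = 0.12615663

0.126157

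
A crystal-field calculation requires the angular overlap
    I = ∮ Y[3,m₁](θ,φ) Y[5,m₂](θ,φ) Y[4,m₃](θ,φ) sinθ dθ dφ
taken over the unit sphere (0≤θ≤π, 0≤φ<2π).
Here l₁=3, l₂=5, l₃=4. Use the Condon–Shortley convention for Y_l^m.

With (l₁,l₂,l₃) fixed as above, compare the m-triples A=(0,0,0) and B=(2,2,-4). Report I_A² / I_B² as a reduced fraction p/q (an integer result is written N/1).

90/49

Shared (l₁,l₂,l₃)=(3,5,4): N and (l;000)² cancel in I_A²/I_B².
A: Δ = 4!·2!·6!/13! = 1/180180; Racah Σ t=1..3: t=1:−1/576 t=2:+1/144 t=3:−1/576 = 1/288; ⇒ 3j(3 5 4; 0 0 0)² = 20/1001, sgn +1
B: Δ = 4!·2!·6!/13! = 1/180180; Racah Σ t=1..1: t=1:−1/8640 = -1/8640; ⇒ 3j(3 5 4; 2 2 -4)² = 14/1287, sgn -1
I_A²/I_B² = (20/1001)/(14/1287) = 90/49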